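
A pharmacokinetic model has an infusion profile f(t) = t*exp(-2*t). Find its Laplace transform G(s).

G(s) = (s + 2)^(-2)

L{t} = 1!/s^2 = 1/s^2.
By the first shifting theorem, multiplying by e^(-2t) replaces s with s + 2.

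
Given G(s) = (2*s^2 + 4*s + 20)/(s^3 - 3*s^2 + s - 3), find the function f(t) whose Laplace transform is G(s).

f(t) = 5*exp(3*t) - 5*sin(t) - 3*cos(t)

Factor the denominator: s^3 - 3*s^2 + s - 3 = (s - 3)*(s^2 + 1).
Partial fraction decomposition gives [5/(s - 3)] + [-3*s/(s^2 + 1)] + [-5/(s^2 + 1)].
Invert each term: 5/(s - 3) ↔ 5e^(3t); -3·s/(s^2 + 1) ↔ -3cos(t); -5·1/(s^2 + 1) ↔ -5sin(t).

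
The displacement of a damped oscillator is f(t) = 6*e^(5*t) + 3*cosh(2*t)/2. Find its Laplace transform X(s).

By linearity of the Laplace transform, transform each term separately.
(6)·[L{e^(5t)} = 1/(s - 5)]; (3/2)·[L{cosh(2t)} = s/(s^2 - 4)].

X(s) = 3*s/(2*(s^2 - 4)) + 6/(s - 5)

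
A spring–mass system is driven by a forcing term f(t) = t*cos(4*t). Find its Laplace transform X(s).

L{cos(4t)} = s/(s^2 + 16).
Then apply L{t·g(t)} = -d/ds[G(s)] with G(s) = s/(s^2 + 16):
differentiating 1 time and applying the sign gives (s - 4)*(s + 4)/(s^2 + 16)^2.

X(s) = (s - 4)*(s + 4)/(s^2 + 16)^2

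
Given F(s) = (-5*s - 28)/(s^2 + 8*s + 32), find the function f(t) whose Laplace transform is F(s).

Complete the square in the denominator: s^2 + 8*s + 32 = (s + 4)^2 + 4^2.
Split the numerator to match: -5*s - 28 = -5·(s + 4) - 2·4.
Invert each term: -5·(s + 4)/((s + 4)^2 + 16) ↔ -5e^(-4t)cos(4t); -2·4/((s + 4)^2 + 16) ↔ -2e^(-4t)sin(4t).

f(t) = -2*exp(-4*t)*sin(4*t) - 5*exp(-4*t)*cos(4*t)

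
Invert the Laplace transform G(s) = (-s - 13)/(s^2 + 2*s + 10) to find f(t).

f(t) = -4*exp(-t)*sin(3*t) - exp(-t)*cos(3*t)

Complete the square in the denominator: s^2 + 2*s + 10 = (s + 1)^2 + 3^2.
Split the numerator to match: -s - 13 = -1·(s + 1) - 4·3.
Invert each term: -1·(s + 1)/((s + 1)^2 + 9) ↔ -e^(-t)cos(3t); -4·3/((s + 1)^2 + 9) ↔ -4e^(-t)sin(3t).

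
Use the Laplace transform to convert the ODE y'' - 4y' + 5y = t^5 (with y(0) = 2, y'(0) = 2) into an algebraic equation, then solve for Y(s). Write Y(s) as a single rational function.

Apply the Laplace transform to the equation.
Using L{y''} = s^2 Y - s·y(0) - y'(0) and L{y'} = sY - y(0), with y(0) = 2, y'(0) = 2, the left side becomes (s^2 - 4*s + 5)Y - (2*s - 6).
The right side is L{t^5} = 120/s^6.
So (s^2 - 4*s + 5)Y = 120/s^6 + (2*s - 6).
Solve for Y(s) and write it as one ratio of polynomials.

Y(s) = (2*s^7 - 6*s^6 + 120)/(s^8 - 4*s^7 + 5*s^6)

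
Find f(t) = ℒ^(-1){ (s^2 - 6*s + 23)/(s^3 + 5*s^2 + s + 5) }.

Factor the denominator: s^3 + 5*s^2 + s + 5 = (s + 5)*(s^2 + 1).
Partial fraction decomposition gives [3/(s + 5)] + [-2*s/(s^2 + 1)] + [4/(s^2 + 1)].
Invert each term: 3/(s + 5) ↔ 3e^(-5t); -2·s/(s^2 + 1) ↔ -2cos(t); 4·1/(s^2 + 1) ↔ 4sin(t).

f(t) = 4*sin(t) - 2*cos(t) + 3*exp(-5*t)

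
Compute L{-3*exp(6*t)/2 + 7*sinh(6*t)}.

42/(s^2 - 36) - 3/(2*(s - 6))

By linearity of the Laplace transform, transform each term separately.
(7)·[L{sinh(6t)} = 6/(s^2 - 36)]; (-3/2)·[L{e^(6t)} = 1/(s - 6)].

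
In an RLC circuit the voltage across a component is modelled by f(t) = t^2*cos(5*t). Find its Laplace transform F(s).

L{cos(5t)} = s/(s^2 + 25).
Then apply L{t^2·g(t)} = (-1)^2 d^2/ds^2[G(s)] with G(s) = s/(s^2 + 25):
differentiating 2 times and applying the sign gives 2*s*(s^2 - 75)/(s^2 + 25)^3.

F(s) = 2*s*(s^2 - 75)/(s^2 + 25)^3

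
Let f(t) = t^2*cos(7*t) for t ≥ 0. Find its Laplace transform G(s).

L{cos(7t)} = s/(s^2 + 49).
Then apply L{t^2·g(t)} = (-1)^2 d^2/ds^2[H(s)] with H(s) = s/(s^2 + 49):
differentiating 2 times and applying the sign gives 2*s*(s^2 - 147)/(s^2 + 49)^3.

G(s) = 2*s*(s^2 - 147)/(s^2 + 49)^3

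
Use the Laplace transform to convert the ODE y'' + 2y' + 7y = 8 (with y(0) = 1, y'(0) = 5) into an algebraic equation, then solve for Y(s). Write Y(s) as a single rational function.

Y(s) = (s^2 + 7*s + 8)/(s^3 + 2*s^2 + 7*s)

Apply the Laplace transform to the equation.
With L{y''} = s^2 Y - s·y(0) - y'(0) and L{y'} = sY - y(0), with y(0) = 1, y'(0) = 5: the LHS transforms to (s^2 + 2*s + 7)Y - (s + 7).
The right side is L{8} = 8/s.
So (s^2 + 2*s + 7)Y = 8/s + (s + 7).
Solve for Y(s) and write it as one ratio of polynomials.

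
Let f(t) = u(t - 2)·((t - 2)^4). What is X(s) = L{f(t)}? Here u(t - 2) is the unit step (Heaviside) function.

By the second shifting theorem, L{u(t - c)·g(t - c)} = e^(-cs)·G(s) with c = 2 and G(s) = L{g(t)}.
L{t^4} = 4!/s^5 = 24/s^5.

X(s) = 24*exp(-2*s)/s^5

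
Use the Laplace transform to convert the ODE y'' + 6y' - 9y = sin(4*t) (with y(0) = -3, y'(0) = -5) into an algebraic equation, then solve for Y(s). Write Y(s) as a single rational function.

Y(s) = (-3*s^3 - 23*s^2 - 48*s - 364)/(s^4 + 6*s^3 + 7*s^2 + 96*s - 144)

Transform both sides with L{·}.
With L{y''} = s^2 Y - s·y(0) - y'(0) and L{y'} = sY - y(0), with y(0) = -3, y'(0) = -5: the LHS transforms to (s^2 + 6*s - 9)Y - (-3*s - 23).
The right side is L{sin(4*t)} = 4/(s^2 + 16).
So (s^2 + 6*s - 9)Y = 4/(s^2 + 16) + (-3*s - 23).
Divide through and combine into a single rational function.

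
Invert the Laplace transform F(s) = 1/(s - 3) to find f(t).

f(t) = exp(3*t)

Since L{e^(3t)} = 1/(s - 3), the inverse is exp(3*t).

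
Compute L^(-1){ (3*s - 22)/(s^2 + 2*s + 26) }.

-5*exp(-t)*sin(5*t) + 3*exp(-t)*cos(5*t)

Complete the square in the denominator: s^2 + 2*s + 26 = (s + 1)^2 + 5^2.
Split the numerator to match: 3*s - 22 = 3·(s + 1) - 5·5.
Invert each term: 3·(s + 1)/((s + 1)^2 + 25) ↔ 3e^(-t)cos(5t); -5·5/((s + 1)^2 + 25) ↔ -5e^(-t)sin(5t).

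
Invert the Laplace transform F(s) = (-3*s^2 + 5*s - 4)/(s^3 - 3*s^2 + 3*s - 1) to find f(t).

f(t) = -t^2*exp(t) - t*exp(t) - 3*exp(t)

Factor the denominator: s^3 - 3*s^2 + 3*s - 1 = (s - 1)^3.
Partial fraction decomposition gives [-3/(s - 1)] + [-1/(s - 1)^2] + [-2/(s - 1)^3].
Invert each term: -3/(s - 1) ↔ -3e^(t); -1/(s - 1)^2 ↔ -t·e^(t); -2/(s - 1)^3 ↔ (-1)t^2·e^(t).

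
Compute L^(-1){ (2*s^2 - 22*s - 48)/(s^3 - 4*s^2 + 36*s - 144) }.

Factor the denominator: s^3 - 4*s^2 + 36*s - 144 = (s - 4)*(s^2 + 36).
Partial fraction decomposition gives [-2/(s - 4)] + [4*s/(s^2 + 36)] + [-6/(s^2 + 36)].
Invert each term: -2/(s - 4) ↔ -2e^(4t); 4·s/(s^2 + 36) ↔ 4cos(6t); -1·6/(s^2 + 36) ↔ -sin(6t).

-2*exp(4*t) - sin(6*t) + 4*cos(6*t)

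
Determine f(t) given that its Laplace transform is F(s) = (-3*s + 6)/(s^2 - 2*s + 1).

f(t) = 3*t*exp(t) - 3*exp(t)

Factor the denominator: s^2 - 2*s + 1 = (s - 1)^2.
Partial fraction decomposition gives [-3/(s - 1)] + [3/(s - 1)^2].
Invert each term: -3/(s - 1) ↔ -3e^(t); 3/(s - 1)^2 ↔ 3t·e^(t).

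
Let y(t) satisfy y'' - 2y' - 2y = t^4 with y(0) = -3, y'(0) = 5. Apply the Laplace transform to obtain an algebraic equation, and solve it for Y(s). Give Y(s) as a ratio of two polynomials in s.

Y(s) = (-3*s^6 + 11*s^5 + 24)/(s^7 - 2*s^6 - 2*s^5)

Take the Laplace transform of both sides.
The derivative rules (L{y''} = s^2 Y - s·y(0) - y'(0) and L{y'} = sY - y(0), with y(0) = -3, y'(0) = 5) turn the left side into (s^2 - 2*s - 2)Y - (-3*s + 11).
The right side is L{t^4} = 24/s^5.
So (s^2 - 2*s - 2)Y = 24/s^5 + (-3*s + 11).
Isolate Y and clear denominators.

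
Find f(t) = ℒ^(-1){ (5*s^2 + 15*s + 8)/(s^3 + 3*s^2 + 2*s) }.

Factor the denominator: s^3 + 3*s^2 + 2*s = s*(s + 1)*(s + 2).
Partial fraction decomposition gives [-1/(s + 2)] + [4/s] + [2/(s + 1)].
Invert each term: -1/(s + 2) ↔ -e^(-2t); 4/(s - 0) ↔ 4e^(0t); 2/(s + 1) ↔ 2e^(-t).

f(t) = 4 + 2*exp(-t) - exp(-2*t)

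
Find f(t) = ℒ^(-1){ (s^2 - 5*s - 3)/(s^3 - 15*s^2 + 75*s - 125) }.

f(t) = -3*t^2*exp(5*t)/2 + 5*t*exp(5*t) + exp(5*t)

Factor the denominator: s^3 - 15*s^2 + 75*s - 125 = (s - 5)^3.
Partial fraction decomposition gives [1/(s - 5)] + [5/(s - 5)^2] + [-3/(s - 5)^3].
Invert each term: 1/(s - 5) ↔ e^(5t); 5/(s - 5)^2 ↔ 5t·e^(5t); -3/(s - 5)^3 ↔ (-3/2)t^2·e^(5t).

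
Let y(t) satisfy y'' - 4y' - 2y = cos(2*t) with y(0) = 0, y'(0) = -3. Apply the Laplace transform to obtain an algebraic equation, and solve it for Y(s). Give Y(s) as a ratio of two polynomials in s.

Apply the Laplace transform to the equation.
With L{y''} = s^2 Y - s·y(0) - y'(0) and L{y'} = sY - y(0), with y(0) = 0, y'(0) = -3: the LHS transforms to (s^2 - 4*s - 2)Y - (-3).
The right side is L{cos(2*t)} = s/(s^2 + 4).
So (s^2 - 4*s - 2)Y = s/(s^2 + 4) + (-3).
Divide through and combine into a single rational function.

Y(s) = (-3*s^2 + s - 12)/(s^4 - 4*s^3 + 2*s^2 - 16*s - 8)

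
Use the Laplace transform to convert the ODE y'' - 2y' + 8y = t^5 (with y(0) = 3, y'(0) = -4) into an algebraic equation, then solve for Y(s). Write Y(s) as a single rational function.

Transform both sides with L{·}.
With L{y''} = s^2 Y - s·y(0) - y'(0) and L{y'} = sY - y(0), with y(0) = 3, y'(0) = -4: the LHS transforms to (s^2 - 2*s + 8)Y - (3*s - 10).
The right side is L{t^5} = 120/s^6.
So (s^2 - 2*s + 8)Y = 120/s^6 + (3*s - 10).
Isolate Y and clear denominators.

Y(s) = (3*s^7 - 10*s^6 + 120)/(s^8 - 2*s^7 + 8*s^6)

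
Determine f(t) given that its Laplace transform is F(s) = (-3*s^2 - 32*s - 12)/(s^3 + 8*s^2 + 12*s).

Factor the denominator: s^3 + 8*s^2 + 12*s = s*(s + 2)*(s + 6).
Partial fraction decomposition gives [-1/s] + [3/(s + 6)] + [-5/(s + 2)].
Invert each term: -1/(s - 0) ↔ -e^(0t); 3/(s + 6) ↔ 3e^(-6t); -5/(s + 2) ↔ -5e^(-2t).

f(t) = -1 - 5*exp(-2*t) + 3*exp(-6*t)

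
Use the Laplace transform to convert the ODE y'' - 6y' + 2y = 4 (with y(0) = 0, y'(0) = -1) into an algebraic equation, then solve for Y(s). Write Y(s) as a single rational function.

Y(s) = (-s + 4)/(s^3 - 6*s^2 + 2*s)

Transform both sides with L{·}.
Using L{y''} = s^2 Y - s·y(0) - y'(0) and L{y'} = sY - y(0), with y(0) = 0, y'(0) = -1, the left side becomes (s^2 - 6*s + 2)Y - (-1).
The right side is L{4} = 4/s.
So (s^2 - 6*s + 2)Y = 4/s + (-1).
Solve for Y(s) and write it as one ratio of polynomials.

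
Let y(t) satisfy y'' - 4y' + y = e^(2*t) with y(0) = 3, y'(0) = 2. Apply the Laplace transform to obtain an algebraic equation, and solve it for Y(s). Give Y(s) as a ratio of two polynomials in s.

Y(s) = (3*s^2 - 16*s + 21)/(s^3 - 6*s^2 + 9*s - 2)

Take the Laplace transform of both sides.
With L{y''} = s^2 Y - s·y(0) - y'(0) and L{y'} = sY - y(0), with y(0) = 3, y'(0) = 2: the LHS transforms to (s^2 - 4*s + 1)Y - (3*s - 10).
The right side is L{e^(2*t)} = 1/(s - 2).
So (s^2 - 4*s + 1)Y = 1/(s - 2) + (3*s - 10).
Isolate Y and clear denominators.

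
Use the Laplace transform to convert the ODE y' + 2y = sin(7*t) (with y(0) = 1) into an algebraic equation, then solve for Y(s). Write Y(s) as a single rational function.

Y(s) = (s^2 + 56)/(s^3 + 2*s^2 + 49*s + 98)

Transform both sides with L{·}.
With L{y'} = sY - y(0) = sY - 1: the LHS transforms to (s + 2)Y - (1).
The right side is L{sin(7*t)} = 7/(s^2 + 49).
So (s + 2)Y = 7/(s^2 + 49) + (1).
Isolate Y and clear denominators.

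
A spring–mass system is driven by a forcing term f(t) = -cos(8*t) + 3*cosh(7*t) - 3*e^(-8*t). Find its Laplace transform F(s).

F(s) = -s/(s^2 + 64) + 3*s/(s^2 - 49) - 3/(s + 8)

Apply the Laplace transform termwise.
(-1)·[L{cos(8t)} = s/(s^2 + 64)]; (-3)·[L{e^(-8t)} = 1/(s + 8)]; (3)·[L{cosh(7t)} = s/(s^2 - 49)].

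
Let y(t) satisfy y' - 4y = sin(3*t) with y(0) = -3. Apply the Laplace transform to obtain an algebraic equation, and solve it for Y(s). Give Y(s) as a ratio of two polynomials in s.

Y(s) = (-3*s^2 - 24)/(s^3 - 4*s^2 + 9*s - 36)

Transform both sides with L{·}.
With L{y'} = sY - y(0) = sY - (-3): the LHS transforms to (s - 4)Y - (-3).
The right side is L{sin(3*t)} = 3/(s^2 + 9).
So (s - 4)Y = 3/(s^2 + 9) + (-3).
Solve for Y(s) and write it as one ratio of polynomials.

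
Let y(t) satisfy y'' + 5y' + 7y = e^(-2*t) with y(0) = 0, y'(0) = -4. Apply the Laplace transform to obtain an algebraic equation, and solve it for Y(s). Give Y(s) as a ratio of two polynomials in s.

Apply the Laplace transform to the equation.
With L{y''} = s^2 Y - s·y(0) - y'(0) and L{y'} = sY - y(0), with y(0) = 0, y'(0) = -4: the LHS transforms to (s^2 + 5*s + 7)Y - (-4).
The right side is L{e^(-2*t)} = 1/(s + 2).
So (s^2 + 5*s + 7)Y = 1/(s + 2) + (-4).
Solve for Y(s) and write it as one ratio of polynomials.

Y(s) = (-4*s - 7)/(s^3 + 7*s^2 + 17*s + 14)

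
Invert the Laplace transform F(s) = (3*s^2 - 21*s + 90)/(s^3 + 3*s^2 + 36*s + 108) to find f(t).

f(t) = -3*sin(6*t) - cos(6*t) + 4*exp(-3*t)

Factor the denominator: s^3 + 3*s^2 + 36*s + 108 = (s + 3)*(s^2 + 36).
Partial fraction decomposition gives [4/(s + 3)] + [-s/(s^2 + 36)] + [-18/(s^2 + 36)].
Invert each term: 4/(s + 3) ↔ 4e^(-3t); -1·s/(s^2 + 36) ↔ -cos(6t); -3·6/(s^2 + 36) ↔ -3sin(6t).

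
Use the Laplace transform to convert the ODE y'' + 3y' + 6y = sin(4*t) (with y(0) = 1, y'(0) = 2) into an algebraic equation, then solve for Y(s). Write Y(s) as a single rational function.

Take the Laplace transform of both sides.
Using L{y''} = s^2 Y - s·y(0) - y'(0) and L{y'} = sY - y(0), with y(0) = 1, y'(0) = 2, the left side becomes (s^2 + 3*s + 6)Y - (s + 5).
The right side is L{sin(4*t)} = 4/(s^2 + 16).
So (s^2 + 3*s + 6)Y = 4/(s^2 + 16) + (s + 5).
Isolate Y and clear denominators.

Y(s) = (s^3 + 5*s^2 + 16*s + 84)/(s^4 + 3*s^3 + 22*s^2 + 48*s + 96)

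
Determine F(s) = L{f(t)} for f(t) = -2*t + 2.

F(s) = 2/s - 2/s^2

Apply the Laplace transform termwise.
L{2} = 2/s; (-2)·[L{t} = 1!/s^2 = 1/s^2].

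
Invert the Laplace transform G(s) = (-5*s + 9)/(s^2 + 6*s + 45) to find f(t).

f(t) = 4*exp(-3*t)*sin(6*t) - 5*exp(-3*t)*cos(6*t)

Complete the square in the denominator: s^2 + 6*s + 45 = (s + 3)^2 + 6^2.
Split the numerator to match: -5*s + 9 = -5·(s + 3) + 4·6.
Invert each term: -5·(s + 3)/((s + 3)^2 + 36) ↔ -5e^(-3t)cos(6t); 4·6/((s + 3)^2 + 36) ↔ 4e^(-3t)sin(6t).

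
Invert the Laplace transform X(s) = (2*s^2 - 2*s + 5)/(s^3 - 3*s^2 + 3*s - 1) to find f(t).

f(t) = 5*t^2*exp(t)/2 + 2*t*exp(t) + 2*exp(t)

Factor the denominator: s^3 - 3*s^2 + 3*s - 1 = (s - 1)^3.
Partial fraction decomposition gives [2/(s - 1)] + [2/(s - 1)^2] + [5/(s - 1)^3].
Invert each term: 2/(s - 1) ↔ 2e^(t); 2/(s - 1)^2 ↔ 2t·e^(t); 5/(s - 1)^3 ↔ (5/2)t^2·e^(t).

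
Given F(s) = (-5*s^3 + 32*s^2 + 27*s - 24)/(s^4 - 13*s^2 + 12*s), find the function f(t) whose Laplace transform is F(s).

f(t) = 5*exp(3*t) - 3*exp(t) - 2 - 5*exp(-4*t)

Factor the denominator: s^4 - 13*s^2 + 12*s = s*(s - 3)*(s - 1)*(s + 4).
Partial fraction decomposition gives [5/(s - 3)] + [-3/(s - 1)] + [-5/(s + 4)] + [-2/s].
Invert each term: 5/(s - 3) ↔ 5e^(3t); -3/(s - 1) ↔ -3e^(t); -5/(s + 4) ↔ -5e^(-4t); -2/(s - 0) ↔ -2e^(0t).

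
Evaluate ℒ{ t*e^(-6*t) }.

(s + 6)^(-2)

L{e^(-6t)} = 1/(s + 6).
Then apply L{t·g(t)} = -d/ds[H(s)] with H(s) = 1/(s + 6):
differentiating 1 time and applying the sign gives (s + 6)^(-2).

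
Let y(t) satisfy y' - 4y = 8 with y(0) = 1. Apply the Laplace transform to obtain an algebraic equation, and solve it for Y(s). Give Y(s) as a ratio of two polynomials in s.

Apply the Laplace transform to the equation.
The derivative rules (L{y'} = sY - y(0) = sY - 1) turn the left side into (s - 4)Y - (1).
The right side is L{8} = 8/s.
So (s - 4)Y = 8/s + (1).
Solve for Y(s) and write it as one ratio of polynomials.

Y(s) = (s + 8)/(s^2 - 4*s)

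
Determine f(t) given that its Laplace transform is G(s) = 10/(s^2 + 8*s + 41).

f(t) = 2*exp(-4*t)*sin(5*t)

Rewrite the denominator: s^2 + 8*s + 41 = (s + 4)^2 + 25.
The form in (s + 4) signals a first-shifting-theorem factor e^(-4t).
Since L{sin(5t)} = 5/(s^2 + 25), the inverse is e^(-4*t)*sin(5*t), scaled by 2.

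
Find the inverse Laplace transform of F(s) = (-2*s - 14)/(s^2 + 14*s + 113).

Rewrite the denominator: s^2 + 14*s + 113 = (s + 7)^2 + 64.
The form in (s + 7) signals a first-shifting-theorem factor e^(-7t).
Since L{cos(8t)} = s/(s^2 + 64), the inverse is e^(-7*t)*cos(8*t), scaled by -2.

-2*exp(-7*t)*cos(8*t)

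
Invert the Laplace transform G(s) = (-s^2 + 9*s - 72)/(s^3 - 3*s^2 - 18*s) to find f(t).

Factor the denominator: s^3 - 3*s^2 - 18*s = s*(s - 6)*(s + 3).
Partial fraction decomposition gives [-4/(s + 3)] + [-1/(s - 6)] + [4/s].
Invert each term: -4/(s + 3) ↔ -4e^(-3t); -1/(s - 6) ↔ -e^(6t); 4/(s - 0) ↔ 4e^(0t).

f(t) = -exp(6*t) + 4 - 4*exp(-3*t)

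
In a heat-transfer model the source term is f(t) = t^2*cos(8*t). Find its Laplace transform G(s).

L{cos(8t)} = s/(s^2 + 64).
Then apply L{t^2·g(t)} = (-1)^2 d^2/ds^2[H(s)] with H(s) = s/(s^2 + 64):
differentiating 2 times and applying the sign gives 2*s*(s^2 - 192)/(s^2 + 64)^3.

G(s) = 2*s*(s^2 - 192)/(s^2 + 64)^3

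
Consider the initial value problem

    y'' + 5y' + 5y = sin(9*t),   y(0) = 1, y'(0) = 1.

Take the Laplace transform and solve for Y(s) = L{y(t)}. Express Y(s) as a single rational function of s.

Laplace-transform each side.
The derivative rules (L{y''} = s^2 Y - s·y(0) - y'(0) and L{y'} = sY - y(0), with y(0) = 1, y'(0) = 1) turn the left side into (s^2 + 5*s + 5)Y - (s + 6).
The right side is L{sin(9*t)} = 9/(s^2 + 81).
So (s^2 + 5*s + 5)Y = 9/(s^2 + 81) + (s + 6).
Isolate Y and clear denominators.

Y(s) = (s^3 + 6*s^2 + 81*s + 495)/(s^4 + 5*s^3 + 86*s^2 + 405*s + 405)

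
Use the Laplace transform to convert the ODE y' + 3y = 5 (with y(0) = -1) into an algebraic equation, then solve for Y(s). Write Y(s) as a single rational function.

Apply the Laplace transform to the equation.
The derivative rules (L{y'} = sY - y(0) = sY - (-1)) turn the left side into (s + 3)Y - (-1).
The right side is L{5} = 5/s.
So (s + 3)Y = 5/s + (-1).
Divide through and combine into a single rational function.

Y(s) = (-s + 5)/(s^2 + 3*s)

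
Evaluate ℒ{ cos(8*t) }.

s/(s^2 + 64)

L{cos(8t)} = s/(s^2 + 64).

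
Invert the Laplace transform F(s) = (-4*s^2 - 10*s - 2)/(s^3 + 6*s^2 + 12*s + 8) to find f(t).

Factor the denominator: s^3 + 6*s^2 + 12*s + 8 = (s + 2)^3.
Partial fraction decomposition gives [-4/(s + 2)] + [6/(s + 2)^2] + [2/(s + 2)^3].
Invert each term: -4/(s + 2) ↔ -4e^(-2t); 6/(s + 2)^2 ↔ 6t·e^(-2t); 2/(s + 2)^3 ↔ (1)t^2·e^(-2t).

f(t) = t^2*exp(-2*t) + 6*t*exp(-2*t) - 4*exp(-2*t)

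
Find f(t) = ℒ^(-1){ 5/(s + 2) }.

Since L{e^(-2t)} = 1/(s + 2), the inverse is exp(-2*t), scaled by 5.

f(t) = 5*exp(-2*t)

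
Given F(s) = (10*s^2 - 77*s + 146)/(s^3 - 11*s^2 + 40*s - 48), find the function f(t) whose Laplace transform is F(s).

Factor the denominator: s^3 - 11*s^2 + 40*s - 48 = (s - 4)^2*(s - 3).
Partial fraction decomposition gives [5/(s - 4)] + [-2/(s - 4)^2] + [5/(s - 3)].
Invert each term: 5/(s - 4) ↔ 5e^(4t); -2/(s - 4)^2 ↔ -2t·e^(4t); 5/(s - 3) ↔ 5e^(3t).

f(t) = -2*t*exp(4*t) + 5*exp(4*t) + 5*exp(3*t)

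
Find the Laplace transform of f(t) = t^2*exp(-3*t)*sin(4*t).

L{sin(4t)} = 4/(s^2 + 16).
Multiplying by e^(-3t) shifts s → s + 3, so L{exp(-3*t)*sin(4*t)} = 4/((s + 3)^2 + 16).
Then apply L{t^2·g(t)} = (-1)^2 d^2/ds^2[G(s)] with G(s) = 4/((s + 3)^2 + 16):
differentiating 2 times and applying the sign gives 8*(3*s^2 + 18*s + 11)/(s^2 + 6*s + 25)^3.

8*(3*s^2 + 18*s + 11)/(s^2 + 6*s + 25)^3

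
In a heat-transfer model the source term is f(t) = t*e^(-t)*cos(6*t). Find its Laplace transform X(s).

X(s) = (s - 5)*(s + 7)/(s^2 + 2*s + 37)^2

L{cos(6t)} = s/(s^2 + 36).
Multiplying by e^(-t) shifts s → s + 1, so L{e^(-t)*cos(6*t)} = (s + 1)/((s + 1)^2 + 36).
Then apply L{t·g(t)} = -d/ds[G(s)] with G(s) = (s + 1)/((s + 1)^2 + 36):
differentiating 1 time and applying the sign gives (s - 5)*(s + 7)/(s^2 + 2*s + 37)^2.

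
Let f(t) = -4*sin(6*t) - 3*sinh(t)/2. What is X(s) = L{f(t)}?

X(s) = -24/(s^2 + 36) - 3/(2*(s^2 - 1))

By linearity of the Laplace transform, transform each term separately.
(-4)·[L{sin(6t)} = 6/(s^2 + 36)]; (-3/2)·[L{sinh(t)} = 1/(s^2 - 1)].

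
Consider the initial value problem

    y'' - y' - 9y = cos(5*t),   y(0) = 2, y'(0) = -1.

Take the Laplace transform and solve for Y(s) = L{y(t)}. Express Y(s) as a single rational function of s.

Y(s) = (2*s^3 - 3*s^2 + 51*s - 75)/(s^4 - s^3 + 16*s^2 - 25*s - 225)

Transform both sides with L{·}.
Using L{y''} = s^2 Y - s·y(0) - y'(0) and L{y'} = sY - y(0), with y(0) = 2, y'(0) = -1, the left side becomes (s^2 - s - 9)Y - (2*s - 3).
The right side is L{cos(5*t)} = s/(s^2 + 25).
So (s^2 - s - 9)Y = s/(s^2 + 25) + (2*s - 3).
Divide through and combine into a single rational function.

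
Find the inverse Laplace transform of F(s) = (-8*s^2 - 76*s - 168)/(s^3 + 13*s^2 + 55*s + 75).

-6*t*exp(-5*t) - 3*exp(-3*t) - 5*exp(-5*t)

Factor the denominator: s^3 + 13*s^2 + 55*s + 75 = (s + 3)*(s + 5)^2.
Partial fraction decomposition gives [-5/(s + 5)] + [-6/(s + 5)^2] + [-3/(s + 3)].
Invert each term: -5/(s + 5) ↔ -5e^(-5t); -6/(s + 5)^2 ↔ -6t·e^(-5t); -3/(s + 3) ↔ -3e^(-3t).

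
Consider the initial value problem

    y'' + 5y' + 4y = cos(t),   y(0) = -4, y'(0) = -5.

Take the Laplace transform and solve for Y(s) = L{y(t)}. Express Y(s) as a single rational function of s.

Y(s) = (-4*s^3 - 25*s^2 - 3*s - 25)/(s^4 + 5*s^3 + 5*s^2 + 5*s + 4)

Take the Laplace transform of both sides.
The derivative rules (L{y''} = s^2 Y - s·y(0) - y'(0) and L{y'} = sY - y(0), with y(0) = -4, y'(0) = -5) turn the left side into (s^2 + 5*s + 4)Y - (-4*s - 25).
The right side is L{cos(t)} = s/(s^2 + 1).
So (s^2 + 5*s + 4)Y = s/(s^2 + 1) + (-4*s - 25).
Isolate Y and clear denominators.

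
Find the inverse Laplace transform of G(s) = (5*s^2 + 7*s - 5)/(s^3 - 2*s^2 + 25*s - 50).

Factor the denominator: s^3 - 2*s^2 + 25*s - 50 = (s - 2)*(s^2 + 25).
Partial fraction decomposition gives [1/(s - 2)] + [4*s/(s^2 + 25)] + [15/(s^2 + 25)].
Invert each term: 1/(s - 2) ↔ e^(2t); 4·s/(s^2 + 25) ↔ 4cos(5t); 3·5/(s^2 + 25) ↔ 3sin(5t).

exp(2*t) + 3*sin(5*t) + 4*cos(5*t)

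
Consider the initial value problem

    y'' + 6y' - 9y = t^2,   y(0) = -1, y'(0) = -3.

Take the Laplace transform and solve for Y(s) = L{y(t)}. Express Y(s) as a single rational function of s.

Laplace-transform each side.
Using L{y''} = s^2 Y - s·y(0) - y'(0) and L{y'} = sY - y(0), with y(0) = -1, y'(0) = -3, the left side becomes (s^2 + 6*s - 9)Y - (-s - 9).
The right side is L{t^2} = 2/s^3.
So (s^2 + 6*s - 9)Y = 2/s^3 + (-s - 9).
Divide through and combine into a single rational function.

Y(s) = (-s^4 - 9*s^3 + 2)/(s^5 + 6*s^4 - 9*s^3)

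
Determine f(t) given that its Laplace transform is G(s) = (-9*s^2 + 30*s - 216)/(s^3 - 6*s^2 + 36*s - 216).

f(t) = -5*exp(6*t) + sin(6*t) - 4*cos(6*t)

Factor the denominator: s^3 - 6*s^2 + 36*s - 216 = (s - 6)*(s^2 + 36).
Partial fraction decomposition gives [-5/(s - 6)] + [-4*s/(s^2 + 36)] + [6/(s^2 + 36)].
Invert each term: -5/(s - 6) ↔ -5e^(6t); -4·s/(s^2 + 36) ↔ -4cos(6t); 1·6/(s^2 + 36) ↔ sin(6t).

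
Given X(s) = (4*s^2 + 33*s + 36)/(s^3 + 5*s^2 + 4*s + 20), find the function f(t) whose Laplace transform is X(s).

Factor the denominator: s^3 + 5*s^2 + 4*s + 20 = (s + 5)*(s^2 + 4).
Partial fraction decomposition gives [-1/(s + 5)] + [5*s/(s^2 + 4)] + [8/(s^2 + 4)].
Invert each term: -1/(s + 5) ↔ -e^(-5t); 5·s/(s^2 + 4) ↔ 5cos(2t); 4·2/(s^2 + 4) ↔ 4sin(2t).

f(t) = 4*sin(2*t) + 5*cos(2*t) - exp(-5*t)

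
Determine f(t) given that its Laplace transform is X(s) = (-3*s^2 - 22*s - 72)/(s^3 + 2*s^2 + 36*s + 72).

f(t) = -3*sin(6*t) - 2*cos(6*t) - exp(-2*t)

Factor the denominator: s^3 + 2*s^2 + 36*s + 72 = (s + 2)*(s^2 + 36).
Partial fraction decomposition gives [-1/(s + 2)] + [-2*s/(s^2 + 36)] + [-18/(s^2 + 36)].
Invert each term: -1/(s + 2) ↔ -e^(-2t); -2·s/(s^2 + 36) ↔ -2cos(6t); -3·6/(s^2 + 36) ↔ -3sin(6t).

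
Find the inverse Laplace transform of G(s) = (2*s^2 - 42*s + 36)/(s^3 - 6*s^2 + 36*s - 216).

Factor the denominator: s^3 - 6*s^2 + 36*s - 216 = (s - 6)*(s^2 + 36).
Partial fraction decomposition gives [-2/(s - 6)] + [4*s/(s^2 + 36)] + [-18/(s^2 + 36)].
Invert each term: -2/(s - 6) ↔ -2e^(6t); 4·s/(s^2 + 36) ↔ 4cos(6t); -3·6/(s^2 + 36) ↔ -3sin(6t).

-2*exp(6*t) - 3*sin(6*t) + 4*cos(6*t)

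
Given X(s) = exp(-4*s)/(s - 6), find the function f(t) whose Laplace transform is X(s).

f(t) = Heaviside(t - 4)*(exp(6*t - 24))

The factor e^(-4s) signals a time shift by c = 4 (second shifting theorem).
L{e^(6t)} = 1/(s - 6), so L^-1{1/(s - 6)} = exp(6*t).
Hence the inverse is u(t - 4) times that function evaluated at t - 4.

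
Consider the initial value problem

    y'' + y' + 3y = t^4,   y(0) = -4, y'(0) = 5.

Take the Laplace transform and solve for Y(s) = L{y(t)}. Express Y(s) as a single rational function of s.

Y(s) = (-4*s^6 + s^5 + 24)/(s^7 + s^6 + 3*s^5)

Take the Laplace transform of both sides.
Using L{y''} = s^2 Y - s·y(0) - y'(0) and L{y'} = sY - y(0), with y(0) = -4, y'(0) = 5, the left side becomes (s^2 + s + 3)Y - (-4*s + 1).
The right side is L{t^4} = 24/s^5.
So (s^2 + s + 3)Y = 24/s^5 + (-4*s + 1).
Divide through and combine into a single rational function.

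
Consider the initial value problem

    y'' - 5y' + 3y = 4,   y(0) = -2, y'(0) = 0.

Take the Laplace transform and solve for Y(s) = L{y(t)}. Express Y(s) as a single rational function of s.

Y(s) = (-2*s^2 + 10*s + 4)/(s^3 - 5*s^2 + 3*s)

Apply the Laplace transform to the equation.
The derivative rules (L{y''} = s^2 Y - s·y(0) - y'(0) and L{y'} = sY - y(0), with y(0) = -2, y'(0) = 0) turn the left side into (s^2 - 5*s + 3)Y - (-2*s + 10).
The right side is L{4} = 4/s.
So (s^2 - 5*s + 3)Y = 4/s + (-2*s + 10).
Divide through and combine into a single rational function.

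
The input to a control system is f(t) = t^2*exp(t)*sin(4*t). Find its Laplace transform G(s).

G(s) = 8*(3*s^2 - 6*s - 13)/(s^2 - 2*s + 17)^3

L{sin(4t)} = 4/(s^2 + 16).
Multiplying by e^(t) shifts s → s - 1, so L{exp(t)*sin(4*t)} = 4/((s - 1)^2 + 16).
Then apply L{t^2·g(t)} = (-1)^2 d^2/ds^2[H(s)] with H(s) = 4/((s - 1)^2 + 16):
differentiating 2 times and applying the sign gives 8*(3*s^2 - 6*s - 13)/(s^2 - 2*s + 17)^3.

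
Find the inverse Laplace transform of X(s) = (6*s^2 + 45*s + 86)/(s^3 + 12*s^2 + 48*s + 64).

t^2*exp(-4*t) - 3*t*exp(-4*t) + 6*exp(-4*t)

Factor the denominator: s^3 + 12*s^2 + 48*s + 64 = (s + 4)^3.
Partial fraction decomposition gives [6/(s + 4)] + [-3/(s + 4)^2] + [2/(s + 4)^3].
Invert each term: 6/(s + 4) ↔ 6e^(-4t); -3/(s + 4)^2 ↔ -3t·e^(-4t); 2/(s + 4)^3 ↔ (1)t^2·e^(-4t).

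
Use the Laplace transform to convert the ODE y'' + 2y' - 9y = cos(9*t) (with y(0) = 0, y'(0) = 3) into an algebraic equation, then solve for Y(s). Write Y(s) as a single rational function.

Transform both sides with L{·}.
With L{y''} = s^2 Y - s·y(0) - y'(0) and L{y'} = sY - y(0), with y(0) = 0, y'(0) = 3: the LHS transforms to (s^2 + 2*s - 9)Y - (3).
The right side is L{cos(9*t)} = s/(s^2 + 81).
So (s^2 + 2*s - 9)Y = s/(s^2 + 81) + (3).
Solve for Y(s) and write it as one ratio of polynomials.

Y(s) = (3*s^2 + s + 243)/(s^4 + 2*s^3 + 72*s^2 + 162*s - 729)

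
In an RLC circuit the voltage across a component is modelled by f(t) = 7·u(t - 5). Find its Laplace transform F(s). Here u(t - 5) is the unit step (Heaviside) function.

By the second shifting theorem, L{u(t - c)·g(t - c)} = e^(-cs)·G(s) with c = 5 and G(s) = L{g(t)}.
L{7} = 7/s.

F(s) = 7*exp(-5*s)/s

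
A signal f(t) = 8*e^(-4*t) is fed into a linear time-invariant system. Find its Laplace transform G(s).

L{8} = 8/s.
By the first shifting theorem, multiplying by e^(-4t) replaces s with s + 4.

G(s) = 8/(s + 4)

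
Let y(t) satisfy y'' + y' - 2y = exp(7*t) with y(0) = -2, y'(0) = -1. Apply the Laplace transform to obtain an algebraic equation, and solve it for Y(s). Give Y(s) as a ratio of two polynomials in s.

Y(s) = (-2*s^2 + 11*s + 22)/(s^3 - 6*s^2 - 9*s + 14)

Apply the Laplace transform to the equation.
The derivative rules (L{y''} = s^2 Y - s·y(0) - y'(0) and L{y'} = sY - y(0), with y(0) = -2, y'(0) = -1) turn the left side into (s^2 + s - 2)Y - (-2*s - 3).
The right side is L{exp(7*t)} = 1/(s - 7).
So (s^2 + s - 2)Y = 1/(s - 7) + (-2*s - 3).
Isolate Y and clear denominators.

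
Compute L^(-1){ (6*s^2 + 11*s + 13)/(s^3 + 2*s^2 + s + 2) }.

Factor the denominator: s^3 + 2*s^2 + s + 2 = (s + 2)*(s^2 + 1).
Partial fraction decomposition gives [3/(s + 2)] + [3*s/(s^2 + 1)] + [5/(s^2 + 1)].
Invert each term: 3/(s + 2) ↔ 3e^(-2t); 3·s/(s^2 + 1) ↔ 3cos(t); 5·1/(s^2 + 1) ↔ 5sin(t).

5*sin(t) + 3*cos(t) + 3*exp(-2*t)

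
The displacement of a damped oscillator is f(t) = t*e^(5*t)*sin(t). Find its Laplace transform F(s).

L{sin(t)} = 1/(s^2 + 1).
Multiplying by e^(5t) shifts s → s - 5, so L{e^(5*t)*sin(t)} = 1/((s - 5)^2 + 1).
Then apply L{t·g(t)} = -d/ds[G(s)] with G(s) = 1/((s - 5)^2 + 1):
differentiating 1 time and applying the sign gives 2*(s - 5)/(s^2 - 10*s + 26)^2.

F(s) = 2*(s - 5)/(s^2 - 10*s + 26)^2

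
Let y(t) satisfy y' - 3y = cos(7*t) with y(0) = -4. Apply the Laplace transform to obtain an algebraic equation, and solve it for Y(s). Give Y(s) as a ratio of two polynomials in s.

Laplace-transform each side.
The derivative rules (L{y'} = sY - y(0) = sY - (-4)) turn the left side into (s - 3)Y - (-4).
The right side is L{cos(7*t)} = s/(s^2 + 49).
So (s - 3)Y = s/(s^2 + 49) + (-4).
Divide through and combine into a single rational function.

Y(s) = (-4*s^2 + s - 196)/(s^3 - 3*s^2 + 49*s - 147)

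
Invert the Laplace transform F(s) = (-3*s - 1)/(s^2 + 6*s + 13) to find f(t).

f(t) = 4*exp(-3*t)*sin(2*t) - 3*exp(-3*t)*cos(2*t)

Complete the square in the denominator: s^2 + 6*s + 13 = (s + 3)^2 + 2^2.
Split the numerator to match: -3*s - 1 = -3·(s + 3) + 4·2.
Invert each term: -3·(s + 3)/((s + 3)^2 + 4) ↔ -3e^(-3t)cos(2t); 4·2/((s + 3)^2 + 4) ↔ 4e^(-3t)sin(2t).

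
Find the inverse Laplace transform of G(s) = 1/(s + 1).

Since L{e^(-t)} = 1/(s + 1), the inverse is exp(-t).

exp(-t)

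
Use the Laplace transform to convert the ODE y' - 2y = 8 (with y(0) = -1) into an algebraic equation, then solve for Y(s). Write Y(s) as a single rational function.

Transform both sides with L{·}.
With L{y'} = sY - y(0) = sY - (-1): the LHS transforms to (s - 2)Y - (-1).
The right side is L{8} = 8/s.
So (s - 2)Y = 8/s + (-1).
Isolate Y and clear denominators.

Y(s) = (-s + 8)/(s^2 - 2*s)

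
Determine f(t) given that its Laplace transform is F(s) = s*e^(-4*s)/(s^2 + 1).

The factor e^(-4s) signals a time shift by c = 4 (second shifting theorem).
L{cos(t)} = s/(s^2 + 1), so L^-1{s/(s^2 + 1)} = cos(t).
Hence the inverse is u(t - 4) times that function evaluated at t - 4.

f(t) = Heaviside(t - 4)*(cos(t - 4))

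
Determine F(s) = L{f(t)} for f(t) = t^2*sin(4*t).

L{sin(4t)} = 4/(s^2 + 16).
Then apply L{t^2·g(t)} = (-1)^2 d^2/ds^2[G(s)] with G(s) = 4/(s^2 + 16):
differentiating 2 times and applying the sign gives 8*(3*s^2 - 16)/(s^2 + 16)^3.

F(s) = 8*(3*s^2 - 16)/(s^2 + 16)^3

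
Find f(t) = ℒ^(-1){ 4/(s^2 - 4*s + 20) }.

f(t) = exp(2*t)*sin(4*t)

Rewrite the denominator: s^2 - 4*s + 20 = (s - 2)^2 + 16.
The form in (s - 2) signals a first-shifting-theorem factor e^(2t).
Since L{sin(4t)} = 4/(s^2 + 16), the inverse is e^(2*t)*sin(4*t).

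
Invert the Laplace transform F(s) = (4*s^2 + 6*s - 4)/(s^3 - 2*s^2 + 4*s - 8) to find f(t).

f(t) = 3*exp(2*t) + 4*sin(2*t) + cos(2*t)

Factor the denominator: s^3 - 2*s^2 + 4*s - 8 = (s - 2)*(s^2 + 4).
Partial fraction decomposition gives [3/(s - 2)] + [s/(s^2 + 4)] + [8/(s^2 + 4)].
Invert each term: 3/(s - 2) ↔ 3e^(2t); 1·s/(s^2 + 4) ↔ cos(2t); 4·2/(s^2 + 4) ↔ 4sin(2t).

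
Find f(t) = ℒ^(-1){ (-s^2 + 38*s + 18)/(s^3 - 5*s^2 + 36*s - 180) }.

Factor the denominator: s^3 - 5*s^2 + 36*s - 180 = (s - 5)*(s^2 + 36).
Partial fraction decomposition gives [3/(s - 5)] + [-4*s/(s^2 + 36)] + [18/(s^2 + 36)].
Invert each term: 3/(s - 5) ↔ 3e^(5t); -4·s/(s^2 + 36) ↔ -4cos(6t); 3·6/(s^2 + 36) ↔ 3sin(6t).

f(t) = 3*exp(5*t) + 3*sin(6*t) - 4*cos(6*t)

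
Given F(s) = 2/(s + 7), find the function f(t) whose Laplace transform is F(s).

f(t) = 2*exp(-7*t)

Since L{e^(-7t)} = 1/(s + 7), the inverse is e^(-7*t), scaled by 2.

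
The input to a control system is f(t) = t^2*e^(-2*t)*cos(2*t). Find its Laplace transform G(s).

G(s) = 2*(s + 2)*(s^2 + 4*s - 8)/(s^2 + 4*s + 8)^3

L{cos(2t)} = s/(s^2 + 4).
Multiplying by e^(-2t) shifts s → s + 2, so L{e^(-2*t)*cos(2*t)} = (s + 2)/((s + 2)^2 + 4).
Then apply L{t^2·g(t)} = (-1)^2 d^2/ds^2[H(s)] with H(s) = (s + 2)/((s + 2)^2 + 4):
differentiating 2 times and applying the sign gives 2*(s + 2)*(s^2 + 4*s - 8)/(s^2 + 4*s + 8)^3.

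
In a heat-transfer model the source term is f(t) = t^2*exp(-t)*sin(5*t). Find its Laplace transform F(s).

L{sin(5t)} = 5/(s^2 + 25).
Multiplying by e^(-t) shifts s → s + 1, so L{exp(-t)*sin(5*t)} = 5/((s + 1)^2 + 25).
Then apply L{t^2·g(t)} = (-1)^2 d^2/ds^2[G(s)] with G(s) = 5/((s + 1)^2 + 25):
differentiating 2 times and applying the sign gives 10*(3*s^2 + 6*s - 22)/(s^2 + 2*s + 26)^3.

F(s) = 10*(3*s^2 + 6*s - 22)/(s^2 + 2*s + 26)^3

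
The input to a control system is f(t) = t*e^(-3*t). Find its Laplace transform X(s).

L{e^(-3t)} = 1/(s + 3).
Then apply L{t·g(t)} = -d/ds[G(s)] with G(s) = 1/(s + 3):
differentiating 1 time and applying the sign gives (s + 3)^(-2).

X(s) = (s + 3)^(-2)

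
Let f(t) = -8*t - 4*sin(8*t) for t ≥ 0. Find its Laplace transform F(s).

Apply the Laplace transform termwise.
(-8)·[L{t} = 1!/s^2 = 1/s^2]; (-4)·[L{sin(8t)} = 8/(s^2 + 64)].

F(s) = -32/(s^2 + 64) - 8/s^2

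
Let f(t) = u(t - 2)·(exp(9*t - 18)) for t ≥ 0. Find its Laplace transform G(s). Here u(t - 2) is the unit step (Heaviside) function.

By the second shifting theorem, L{u(t - c)·g(t - c)} = e^(-cs)·H(s) with c = 2 and H(s) = L{g(t)}.
L{e^(9t)} = 1/(s - 9).

G(s) = exp(-2*s)/(s - 9)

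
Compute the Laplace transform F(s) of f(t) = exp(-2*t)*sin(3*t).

L{sin(3t)} = 3/(s^2 + 9).
By the first shifting theorem, multiplying by e^(-2t) replaces s with s + 2.

F(s) = 3/((s + 2)^2 + 9)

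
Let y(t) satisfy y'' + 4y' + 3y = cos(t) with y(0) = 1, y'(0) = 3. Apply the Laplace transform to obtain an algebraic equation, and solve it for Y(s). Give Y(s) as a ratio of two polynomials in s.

Y(s) = (s^3 + 7*s^2 + 2*s + 7)/(s^4 + 4*s^3 + 4*s^2 + 4*s + 3)

Laplace-transform each side.
The derivative rules (L{y''} = s^2 Y - s·y(0) - y'(0) and L{y'} = sY - y(0), with y(0) = 1, y'(0) = 3) turn the left side into (s^2 + 4*s + 3)Y - (s + 7).
The right side is L{cos(t)} = s/(s^2 + 1).
So (s^2 + 4*s + 3)Y = s/(s^2 + 1) + (s + 7).
Divide through and combine into a single rational function.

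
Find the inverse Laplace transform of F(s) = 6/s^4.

Since L{t^3} = 3!/s^4 = 6/s^4, the inverse is t^3.

t^3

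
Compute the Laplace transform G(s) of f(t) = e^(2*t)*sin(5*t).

L{sin(5t)} = 5/(s^2 + 25).
By the first shifting theorem, multiplying by e^(2t) replaces s with s - 2.

G(s) = 5/((s - 2)^2 + 25)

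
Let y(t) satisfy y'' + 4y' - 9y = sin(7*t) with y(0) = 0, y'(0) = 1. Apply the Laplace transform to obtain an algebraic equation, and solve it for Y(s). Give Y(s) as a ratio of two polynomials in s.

Y(s) = (s^2 + 56)/(s^4 + 4*s^3 + 40*s^2 + 196*s - 441)

Laplace-transform each side.
With L{y''} = s^2 Y - s·y(0) - y'(0) and L{y'} = sY - y(0), with y(0) = 0, y'(0) = 1: the LHS transforms to (s^2 + 4*s - 9)Y - (1).
The right side is L{sin(7*t)} = 7/(s^2 + 49).
So (s^2 + 4*s - 9)Y = 7/(s^2 + 49) + (1).
Solve for Y(s) and write it as one ratio of polynomials.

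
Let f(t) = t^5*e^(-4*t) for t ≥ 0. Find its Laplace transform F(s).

L{t^5} = 5!/s^6 = 120/s^6.
By the first shifting theorem, multiplying by e^(-4t) replaces s with s + 4.

F(s) = 120/(s + 4)^6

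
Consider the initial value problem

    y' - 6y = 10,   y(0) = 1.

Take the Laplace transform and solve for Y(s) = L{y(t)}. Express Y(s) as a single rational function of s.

Y(s) = (s + 10)/(s^2 - 6*s)

Transform both sides with L{·}.
Using L{y'} = sY - y(0) = sY - 1, the left side becomes (s - 6)Y - (1).
The right side is L{10} = 10/s.
So (s - 6)Y = 10/s + (1).
Solve for Y(s) and write it as one ratio of polynomials.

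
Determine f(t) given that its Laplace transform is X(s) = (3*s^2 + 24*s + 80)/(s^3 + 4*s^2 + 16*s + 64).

f(t) = 4*sin(4*t) + 2*cos(4*t) + exp(-4*t)

Factor the denominator: s^3 + 4*s^2 + 16*s + 64 = (s + 4)*(s^2 + 16).
Partial fraction decomposition gives [1/(s + 4)] + [2*s/(s^2 + 16)] + [16/(s^2 + 16)].
Invert each term: 1/(s + 4) ↔ e^(-4t); 2·s/(s^2 + 16) ↔ 2cos(4t); 4·4/(s^2 + 16) ↔ 4sin(4t).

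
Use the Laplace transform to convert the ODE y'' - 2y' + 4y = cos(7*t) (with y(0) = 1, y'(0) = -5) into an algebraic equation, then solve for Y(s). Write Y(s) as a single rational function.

Y(s) = (s^3 - 7*s^2 + 50*s - 343)/(s^4 - 2*s^3 + 53*s^2 - 98*s + 196)

Take the Laplace transform of both sides.
Using L{y''} = s^2 Y - s·y(0) - y'(0) and L{y'} = sY - y(0), with y(0) = 1, y'(0) = -5, the left side becomes (s^2 - 2*s + 4)Y - (s - 7).
The right side is L{cos(7*t)} = s/(s^2 + 49).
So (s^2 - 2*s + 4)Y = s/(s^2 + 49) + (s - 7).
Isolate Y and clear denominators.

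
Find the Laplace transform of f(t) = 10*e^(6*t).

L{10} = 10/s.
By the first shifting theorem, multiplying by e^(6t) replaces s with s - 6.

10/(s - 6)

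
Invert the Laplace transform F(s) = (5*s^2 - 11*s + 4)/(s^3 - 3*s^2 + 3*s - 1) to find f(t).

Factor the denominator: s^3 - 3*s^2 + 3*s - 1 = (s - 1)^3.
Partial fraction decomposition gives [5/(s - 1)] + [-1/(s - 1)^2] + [-2/(s - 1)^3].
Invert each term: 5/(s - 1) ↔ 5e^(t); -1/(s - 1)^2 ↔ -t·e^(t); -2/(s - 1)^3 ↔ (-1)t^2·e^(t).

f(t) = -t^2*exp(t) - t*exp(t) + 5*exp(t)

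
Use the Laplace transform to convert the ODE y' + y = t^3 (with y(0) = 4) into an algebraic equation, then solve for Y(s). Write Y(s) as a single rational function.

Y(s) = (4*s^4 + 6)/(s^5 + s^4)

Apply the Laplace transform to the equation.
The derivative rules (L{y'} = sY - y(0) = sY - 4) turn the left side into (s + 1)Y - (4).
The right side is L{t^3} = 6/s^4.
So (s + 1)Y = 6/s^4 + (4).
Solve for Y(s) and write it as one ratio of polynomials.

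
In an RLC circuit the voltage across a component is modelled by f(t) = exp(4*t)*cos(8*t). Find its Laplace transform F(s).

F(s) = (s - 4)/((s - 4)^2 + 64)

L{cos(8t)} = s/(s^2 + 64).
By the first shifting theorem, multiplying by e^(4t) replaces s with s - 4.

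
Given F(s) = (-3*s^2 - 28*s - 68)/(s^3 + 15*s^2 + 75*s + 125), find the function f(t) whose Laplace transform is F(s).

f(t) = -3*t^2*exp(-5*t)/2 + 2*t*exp(-5*t) - 3*exp(-5*t)

Factor the denominator: s^3 + 15*s^2 + 75*s + 125 = (s + 5)^3.
Partial fraction decomposition gives [-3/(s + 5)] + [2/(s + 5)^2] + [-3/(s + 5)^3].
Invert each term: -3/(s + 5) ↔ -3e^(-5t); 2/(s + 5)^2 ↔ 2t·e^(-5t); -3/(s + 5)^3 ↔ (-3/2)t^2·e^(-5t).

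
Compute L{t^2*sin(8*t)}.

16*(3*s^2 - 64)/(s^2 + 64)^3

L{sin(8t)} = 8/(s^2 + 64).
Then apply L{t^2·g(t)} = (-1)^2 d^2/ds^2[G(s)] with G(s) = 8/(s^2 + 64):
differentiating 2 times and applying the sign gives 16*(3*s^2 - 64)/(s^2 + 64)^3.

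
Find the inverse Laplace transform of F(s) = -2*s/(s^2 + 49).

-2*cos(7*t)

Since L{cos(7t)} = s/(s^2 + 49), the inverse is cos(7*t), scaled by -2.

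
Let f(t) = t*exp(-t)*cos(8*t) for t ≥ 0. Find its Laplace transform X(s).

L{cos(8t)} = s/(s^2 + 64).
Multiplying by e^(-t) shifts s → s + 1, so L{exp(-t)*cos(8*t)} = (s + 1)/((s + 1)^2 + 64).
Then apply L{t·g(t)} = -d/ds[G(s)] with G(s) = (s + 1)/((s + 1)^2 + 64):
differentiating 1 time and applying the sign gives (s - 7)*(s + 9)/(s^2 + 2*s + 65)^2.

X(s) = (s - 7)*(s + 9)/(s^2 + 2*s + 65)^2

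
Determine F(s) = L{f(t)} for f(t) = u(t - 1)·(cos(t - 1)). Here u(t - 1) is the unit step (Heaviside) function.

F(s) = s*exp(-s)/(s^2 + 1)

By the second shifting theorem, L{u(t - c)·g(t - c)} = e^(-cs)·G(s) with c = 1 and G(s) = L{g(t)}.
L{cos(t)} = s/(s^2 + 1).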